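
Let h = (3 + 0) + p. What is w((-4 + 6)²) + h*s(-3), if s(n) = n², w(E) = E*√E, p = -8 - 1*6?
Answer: -91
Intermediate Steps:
p = -14 (p = -8 - 6 = -14)
w(E) = E^(3/2)
h = -11 (h = (3 + 0) - 14 = 3 - 14 = -11)
w((-4 + 6)²) + h*s(-3) = ((-4 + 6)²)^(3/2) - 11*(-3)² = (2²)^(3/2) - 11*9 = 4^(3/2) - 99 = 8 - 99 = -91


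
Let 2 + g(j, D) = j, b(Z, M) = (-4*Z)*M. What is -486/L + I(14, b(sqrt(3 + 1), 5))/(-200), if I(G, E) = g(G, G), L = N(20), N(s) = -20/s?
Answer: 24297/50 ≈ 485.94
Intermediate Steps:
b(Z, M) = -4*M*Z
L = -1 (L = -20/20 = -20*1/20 = -1)
g(j, D) = -2 + j
I(G, E) = -2 + G
-486/L + I(14, b(sqrt(3 + 1), 5))/(-200) = -486/(-1) + (-2 + 14)/(-200) = -486*(-1) + 12*(-1/200) = 486 - 3/50 = 24297/50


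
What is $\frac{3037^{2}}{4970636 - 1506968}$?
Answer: $\frac{9223369}{3463668} \approx 2.6629$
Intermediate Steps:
$\frac{3037^{2}}{4970636 - 1506968} = \frac{9223369}{3463668}$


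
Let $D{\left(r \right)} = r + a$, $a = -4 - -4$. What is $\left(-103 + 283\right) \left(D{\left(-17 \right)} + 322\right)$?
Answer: $54900$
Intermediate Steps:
$a = 0$ ($a = -4 + 4 = 0$)
$D{\left(r \right)} = r$ ($D{\left(r \right)} = r + 0 = r$)
$\left(-103 + 283\right) \left(D{\left(-17 \right)} + 322\right) = \left(-103 + 283\right) \left(-17 + 322\right) = 180 \cdot 305 = 54900$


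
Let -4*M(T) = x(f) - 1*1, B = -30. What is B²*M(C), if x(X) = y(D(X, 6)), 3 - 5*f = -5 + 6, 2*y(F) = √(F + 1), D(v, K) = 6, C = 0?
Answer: 225 - 225*√7/2 ≈ -72.647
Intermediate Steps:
y(F) = √(1 + F)/2 (y(F) = √(F + 1)/2 = √(1 + F)/2)
f = ⅖ (f = ⅗ - (-5 + 6)/5 = ⅗ - ⅕*1 = ⅗ - ⅕ = ⅖ ≈ 0.40000)
x(X) = √7/2 (x(X) = √(1 + 6)/2 = √7/2)
M(T) = ¼ - √7/8 (M(T) = -(√7/2 - 1*1)/4 = -(√7/2 - 1)/4 = -(-1 + √7/2)/4 = ¼ - √7/8)
B²*M(C) = (-30)²*(¼ - √7/8) = 900*(¼ - √7/8) = 225 - 225*√7/2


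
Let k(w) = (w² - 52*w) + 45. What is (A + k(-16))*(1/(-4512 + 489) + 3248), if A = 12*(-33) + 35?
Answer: 10087494716/4023 ≈ 2.5075e+6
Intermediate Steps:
A = -361 (A = -396 + 35 = -361)
k(w) = 45 + w² - 52*w
(A + k(-16))*(1/(-4512 + 489) + 3248) = (-361 + (45 + (-16)² - 52*(-16)))*(1/(-4512 + 489) + 3248) = (-361 + (45 + 256 + 832))*(1/(-4023) + 3248) = (-361 + 1133)*(-1/4023 + 3248) = 772*(13066703/4023) = 10087494716/4023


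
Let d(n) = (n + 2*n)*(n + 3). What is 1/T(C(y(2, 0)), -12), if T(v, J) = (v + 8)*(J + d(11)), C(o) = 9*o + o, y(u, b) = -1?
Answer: -1/900 ≈ -0.0011111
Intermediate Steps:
C(o) = 10*o
d(n) = 3*n*(3 + n) (d(n) = (3*n)*(3 + n) = 3*n*(3 + n))
T(v, J) = (8 + v)*(462 + J) (T(v, J) = (v + 8)*(J + 3*11*(3 + 11)) = (8 + v)*(J + 3*11*14) = (8 + v)*(J + 462) = (8 + v)*(462 + J))
1/T(C(y(2, 0)), -12) = 1/(3696 + 8*(-12) + 462*(10*(-1)) - 120*(-1)) = 1/(3696 - 96 + 462*(-10) - 12*(-10)) = 1/(3696 - 96 - 4620 + 120) = 1/(-900) = -1/900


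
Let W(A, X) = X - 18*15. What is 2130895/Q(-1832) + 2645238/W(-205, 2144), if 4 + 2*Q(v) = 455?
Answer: 4589798399/422587 ≈ 10861.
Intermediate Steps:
Q(v) = 451/2 (Q(v) = -2 + (½)*455 = -2 + 455/2 = 451/2)
W(A, X) = -270 + X (W(A, X) = X - 270 = -270 + X)
2130895/Q(-1832) + 2645238/W(-205, 2144) = 2130895/(451/2) + 2645238/(-270 + 2144) = 2130895*(2/451) + 2645238/1874 = 4261790/451 + 2645238*(1/1874) = 4261790/451 + 1322619/937 = 4589798399/422587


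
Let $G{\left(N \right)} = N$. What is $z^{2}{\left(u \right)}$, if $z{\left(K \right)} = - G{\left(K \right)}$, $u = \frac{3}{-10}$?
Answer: $\frac{9}{100} \approx 0.09$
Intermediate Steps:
$u = - \frac{3}{10}$ ($u = 3 \left(- \frac{1}{10}\right) = - \frac{3}{10} \approx -0.3$)
$z{\left(K \right)} = - K$
$z^{2}{\left(u \right)} = \left(\left(-1\right) \left(- \frac{3}{10}\right)\right)^{2} = \left(\frac{3}{10}\right)^{2} = \frac{9}{100}$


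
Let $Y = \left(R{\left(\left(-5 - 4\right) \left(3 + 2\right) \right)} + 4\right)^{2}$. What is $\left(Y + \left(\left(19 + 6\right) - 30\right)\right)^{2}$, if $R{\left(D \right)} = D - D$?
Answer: $121$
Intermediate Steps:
$R{\left(D \right)} = 0$
$Y = 16$ ($Y = \left(0 + 4\right)^{2} = 4^{2} = 16$)
$\left(Y + \left(\left(19 + 6\right) - 30\right)\right)^{2} = \left(16 + \left(\left(19 + 6\right) - 30\right)\right)^{2} = \left(16 + \left(25 - 30\right)\right)^{2} = \left(16 - 5\right)^{2} = 11^{2} = 121$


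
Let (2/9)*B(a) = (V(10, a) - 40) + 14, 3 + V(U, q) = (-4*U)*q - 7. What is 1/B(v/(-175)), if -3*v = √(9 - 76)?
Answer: -11025/1786586 + 35*I*√67/2679879 ≈ -0.006171 + 0.0001069*I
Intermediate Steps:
V(U, q) = -10 - 4*U*q (V(U, q) = -3 + ((-4*U)*q - 7) = -3 + (-4*U*q - 7) = -3 + (-7 - 4*U*q) = -10 - 4*U*q)
v = -I*√67/3 (v = -√(9 - 76)/3 = -I*√67/3 ≈ -2.7285*I)
B(a) = -162 - 180*a (B(a) = 9*(((-10 - 4*10*a) - 40) + 14)/2 = 9*(((-10 - 40*a) - 40) + 14)/2 = 9*((-50 - 40*a) + 14)/2 = 9*(-36 - 40*a)/2 = -162 - 180*a)
1/B(v/(-175)) = 1/(-162 - 180*(-I*√67/3)/(-175)) = 1/(-162 - 180*(-I*√67/3)*(-1)/175) = 1/(-162 - 12*I*√67/35)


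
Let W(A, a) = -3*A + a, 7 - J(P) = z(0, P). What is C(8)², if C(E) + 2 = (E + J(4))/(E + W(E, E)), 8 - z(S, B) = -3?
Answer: 25/4 ≈ 6.2500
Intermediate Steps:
z(S, B) = 11 (z(S, B) = 8 - 1*(-3) = 8 + 3 = 11)
J(P) = -4 (J(P) = 7 - 1*11 = 7 - 11 = -4)
W(A, a) = a - 3*A
C(E) = -2 - (-4 + E)/E (C(E) = -2 + (E - 4)/(E + (E - 3*E)) = -2 + (-4 + E)/(E - 2*E) = -2 + (-4 + E)/((-E)) = -2 + (-4 + E)*(-1/E) = -2 - (-4 + E)/E)
C(8)² = (-3 + 4/8)² = (-3 + 4*(⅛))² = (-3 + ½)² = (-5/2)² = 25/4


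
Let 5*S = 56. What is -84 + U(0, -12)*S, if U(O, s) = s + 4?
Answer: -868/5 ≈ -173.60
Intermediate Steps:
U(O, s) = 4 + s
S = 56/5 (S = (⅕)*56 = 56/5 ≈ 11.200)
-84 + U(0, -12)*S = -84 + (4 - 12)*(56/5) = -84 - 8*56/5 = -84 - 448/5 = -868/5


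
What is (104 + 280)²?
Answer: 147456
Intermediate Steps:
(104 + 280)² = 384² = 147456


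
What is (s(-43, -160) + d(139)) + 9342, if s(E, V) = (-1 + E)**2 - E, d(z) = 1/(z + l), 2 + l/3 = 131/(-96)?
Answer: 46699157/4125 ≈ 11321.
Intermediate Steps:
l = -323/32 (l = -6 + 3*(131/(-96)) = -6 + 3*(131*(-1/96)) = -6 + 3*(-131/96) = -6 - 131/32 = -323/32 ≈ -10.094)
d(z) = 1/(-323/32 + z) (d(z) = 1/(z - 323/32) = 1/(-323/32 + z))
(s(-43, -160) + d(139)) + 9342 = (((-1 - 43)**2 - 1*(-43)) + 32/(-323 + 32*139)) + 9342 = (((-44)**2 + 43) + 32/(-323 + 4448)) + 9342 = ((1936 + 43) + 32/4125) + 9342 = (1979 + 32*(1/4125)) + 9342 = (1979 + 32/4125) + 9342 = 8163407/4125 + 9342 = 46699157/4125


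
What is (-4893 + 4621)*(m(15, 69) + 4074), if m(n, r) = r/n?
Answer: -5546896/5 ≈ -1.1094e+6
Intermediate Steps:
(-4893 + 4621)*(m(15, 69) + 4074) = (-4893 + 4621)*(69/15 + 4074) = -272*(69*(1/15) + 4074) = -272*(23/5 + 4074) = -272*20393/5 = -5546896/5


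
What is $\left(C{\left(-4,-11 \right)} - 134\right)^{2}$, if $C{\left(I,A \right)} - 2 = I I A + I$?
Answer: $97344$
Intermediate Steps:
$C{\left(I,A \right)} = 2 + I + A I^{2}$ ($C{\left(I,A \right)} = 2 + \left(I I A + I\right) = 2 + \left(I^{2} A + I\right) = 2 + \left(A I^{2} + I\right) = 2 + \left(I + A I^{2}\right) = 2 + I + A I^{2}$)
$\left(C{\left(-4,-11 \right)} - 134\right)^{2} = \left(\left(2 - 4 - 11 \left(-4\right)^{2}\right) - 134\right)^{2} = \left(\left(2 - 4 - 176\right) - 134\right)^{2} = \left(-178 - 134\right)^{2} = \left(-312\right)^{2} = 97344$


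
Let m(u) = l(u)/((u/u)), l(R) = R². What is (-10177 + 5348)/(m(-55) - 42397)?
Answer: 4829/39372 ≈ 0.12265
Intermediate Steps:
m(u) = u² (m(u) = u²/((u/u)) = u²/1 = u²*1 = u²)
(-10177 + 5348)/(m(-55) - 42397) = (-10177 + 5348)/((-55)² - 42397) = -4829/(3025 - 42397) = -4829/(-39372) = -4829*(-1/39372) = 4829/39372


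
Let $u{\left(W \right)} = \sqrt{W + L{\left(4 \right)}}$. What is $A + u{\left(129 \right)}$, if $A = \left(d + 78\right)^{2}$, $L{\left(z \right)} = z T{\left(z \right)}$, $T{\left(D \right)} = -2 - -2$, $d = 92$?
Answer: $28900 + \sqrt{129} \approx 28911.0$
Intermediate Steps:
$T{\left(D \right)} = 0$ ($T{\left(D \right)} = -2 + 2 = 0$)
$L{\left(z \right)} = 0$ ($L{\left(z \right)} = z 0 = 0$)
$A = 28900$ ($A = \left(92 + 78\right)^{2} = 170^{2} = 28900$)
$u{\left(W \right)} = \sqrt{W}$ ($u{\left(W \right)} = \sqrt{W + 0} = \sqrt{W}$)
$A + u{\left(129 \right)} = 28900 + \sqrt{129}$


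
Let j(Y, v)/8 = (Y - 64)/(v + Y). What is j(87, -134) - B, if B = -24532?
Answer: 1152820/47 ≈ 24528.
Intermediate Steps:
j(Y, v) = 8*(-64 + Y)/(Y + v) (j(Y, v) = 8*((Y - 64)/(v + Y)) = 8*((-64 + Y)/(Y + v)) = 8*(-64 + Y)/(Y + v))
j(87, -134) - B = 8*(-64 + 87)/(87 - 134) - 1*(-24532) = 8*23/(-47) + 24532 = 8*(-1/47)*23 + 24532 = -184/47 + 24532 = 1152820/47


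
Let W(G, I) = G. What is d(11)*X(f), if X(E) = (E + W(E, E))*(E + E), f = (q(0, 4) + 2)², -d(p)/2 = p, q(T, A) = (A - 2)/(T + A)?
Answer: -6875/2 ≈ -3437.5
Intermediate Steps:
q(T, A) = (-2 + A)/(A + T)
d(p) = -2*p
f = 25/4 (f = ((-2 + 4)/(4 + 0) + 2)² = (2/4 + 2)² = ((¼)*2 + 2)² = (½ + 2)² = (5/2)² = 25/4 ≈ 6.2500)
X(E) = 4*E² (X(E) = (E + E)*(E + E) = (2*E)*(2*E) = 4*E²)
d(11)*X(f) = (-2*11)*(4*(25/4)²) = -88*625/16 = -22*625/4 = -6875/2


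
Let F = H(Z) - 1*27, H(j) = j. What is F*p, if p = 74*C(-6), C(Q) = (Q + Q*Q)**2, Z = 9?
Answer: -1198800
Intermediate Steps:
C(Q) = (Q + Q**2)**2
p = 66600 (p = 74*((-6)**2*(1 - 6)**2) = 74*(36*(-5)**2) = 74*(36*25) = 74*900 = 66600)
F = -18 (F = 9 - 1*27 = 9 - 27 = -18)
F*p = -18*66600 = -1198800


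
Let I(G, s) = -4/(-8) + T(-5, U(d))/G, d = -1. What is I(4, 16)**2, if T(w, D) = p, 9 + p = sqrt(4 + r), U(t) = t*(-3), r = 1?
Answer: (7 - sqrt(5))**2/16 ≈ 1.4184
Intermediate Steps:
U(t) = -3*t
p = -9 + sqrt(5) (p = -9 + sqrt(4 + 1) = -9 + sqrt(5) ≈ -6.7639)
T(w, D) = -9 + sqrt(5)
I(G, s) = 1/2 + (-9 + sqrt(5))/G (I(G, s) = -4/(-8) + (-9 + sqrt(5))/G = -4*(-1/8) + (-9 + sqrt(5))/G = 1/2 + (-9 + sqrt(5))/G)
I(4, 16)**2 = ((-9 + sqrt(5) + (1/2)*4)/4)**2 = ((-9 + sqrt(5) + 2)/4)**2 = ((-7 + sqrt(5))/4)**2 = (-7/4 + sqrt(5)/4)**2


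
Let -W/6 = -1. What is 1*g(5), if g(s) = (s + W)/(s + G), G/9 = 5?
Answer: 11/50 ≈ 0.22000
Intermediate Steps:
W = 6 (W = -6*(-1) = 6)
G = 45 (G = 9*5 = 45)
g(s) = (6 + s)/(45 + s) (g(s) = (s + 6)/(s + 45) = (6 + s)/(45 + s))
1*g(5) = 1*((6 + 5)/(45 + 5)) = 1*(11/50) = 11/50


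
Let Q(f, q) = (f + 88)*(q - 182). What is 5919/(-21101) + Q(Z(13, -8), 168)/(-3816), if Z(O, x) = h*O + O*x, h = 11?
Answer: 7465337/40260708 ≈ 0.18542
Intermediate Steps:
Z(O, x) = 11*O + O*x
Q(f, q) = (-182 + q)*(88 + f) (Q(f, q) = (88 + f)*(-182 + q) = (-182 + q)*(88 + f))
5919/(-21101) + Q(Z(13, -8), 168)/(-3816) = 5919/(-21101) + (-16016 - 2366*(11 - 8) + 88*168 + (13*(11 - 8))*168)/(-3816) = 5919*(-1/21101) + (-16016 - 2366*3 + 14784 + (13*3)*168)*(-1/3816) = -5919/21101 + (-16016 - 182*39 + 14784 + 39*168)*(-1/3816) = -5919/21101 + (-16016 - 7098 + 14784 + 6552)*(-1/3816) = -5919/21101 - 1778*(-1/3816) = -5919/21101 + 889/1908 = 7465337/40260708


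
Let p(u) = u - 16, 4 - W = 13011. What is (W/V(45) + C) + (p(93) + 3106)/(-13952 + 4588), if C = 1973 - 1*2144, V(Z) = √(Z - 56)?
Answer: -1604427/9364 + 13007*I*√11/11 ≈ -171.34 + 3921.8*I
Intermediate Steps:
W = -13007 (W = 4 - 1*13011 = 4 - 13011 = -13007)
p(u) = -16 + u
V(Z) = √(-56 + Z)
C = -171 (C = 1973 - 2144 = -171)
(W/V(45) + C) + (p(93) + 3106)/(-13952 + 4588) = (-13007/√(-56 + 45) - 171) + ((-16 + 93) + 3106)/(-13952 + 4588) = (-13007*(-I*√11/11) - 171) + (77 + 3106)/(-9364) = (-13007*(-I*√11/11) - 171) + 3183*(-1/9364) = (-(-13007)*I*√11/11 - 171) - 3183/9364 = (13007*I*√11/11 - 171) - 3183/9364 = (-171 + 13007*I*√11/11) - 3183/9364 = -1604427/9364 + 13007*I*√11/11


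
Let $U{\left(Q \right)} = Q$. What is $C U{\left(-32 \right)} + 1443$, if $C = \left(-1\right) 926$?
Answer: $31075$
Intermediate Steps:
$C = -926$
$C U{\left(-32 \right)} + 1443 = \left(-926\right) \left(-32\right) + 1443 = 29632 + 1443 = 31075$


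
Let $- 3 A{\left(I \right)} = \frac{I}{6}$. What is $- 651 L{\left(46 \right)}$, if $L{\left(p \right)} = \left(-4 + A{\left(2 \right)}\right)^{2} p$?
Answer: $- \frac{13665358}{27} \approx -5.0612 \cdot 10^{5}$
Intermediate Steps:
$A{\left(I \right)} = - \frac{I}{18}$ ($A{\left(I \right)} = - \frac{I \frac{1}{6}}{3} = - \frac{\frac{1}{6} I}{3} = - \frac{I}{18}$)
$L{\left(p \right)} = \frac{1369 p}{81}$ ($L{\left(p \right)} = \left(-4 - \frac{1}{9}\right)^{2} p = \left(- \frac{37}{9}\right)^{2} p = \frac{1369 p}{81}$)
$- 651 L{\left(46 \right)} = - 651 \cdot \frac{1369}{81} \cdot 46 = \left(-651\right) \frac{62974}{81} = - \frac{13665358}{27}$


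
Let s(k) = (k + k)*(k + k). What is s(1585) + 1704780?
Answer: 11753680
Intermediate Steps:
s(k) = 4*k**2 (s(k) = (2*k)*(2*k) = 4*k**2)
s(1585) + 1704780 = 4*1585**2 + 1704780 = 4*2512225 + 1704780 = 10048900 + 1704780 = 11753680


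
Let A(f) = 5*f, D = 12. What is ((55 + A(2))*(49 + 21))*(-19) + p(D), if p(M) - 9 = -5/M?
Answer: -1037297/12 ≈ -86441.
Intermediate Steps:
p(M) = 9 - 5/M
((55 + A(2))*(49 + 21))*(-19) + p(D) = ((55 + 5*2)*(49 + 21))*(-19) + (9 - 5/12) = ((55 + 10)*70)*(-19) + (9 - 5*1/12) = (65*70)*(-19) + (9 - 5/12) = 4550*(-19) + 103/12 = -86450 + 103/12 = -1037297/12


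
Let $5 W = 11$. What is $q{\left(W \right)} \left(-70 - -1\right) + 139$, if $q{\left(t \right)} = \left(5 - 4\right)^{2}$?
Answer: $70$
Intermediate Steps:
$W = \frac{11}{5}$ ($W = \frac{1}{5} \cdot 11 = \frac{11}{5} \approx 2.2$)
$q{\left(t \right)} = 1$ ($q{\left(t \right)} = 1^{2} = 1$)
$q{\left(W \right)} \left(-70 - -1\right) + 139 = 1 \left(-70 - -1\right) + 139 = 1 \left(-70 + 1\right) + 139 = 1 \left(-69\right) + 139 = -69 + 139 = 70$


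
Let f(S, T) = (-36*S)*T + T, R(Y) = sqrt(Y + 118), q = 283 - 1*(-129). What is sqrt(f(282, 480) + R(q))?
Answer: sqrt(-4872480 + sqrt(530)) ≈ 2207.4*I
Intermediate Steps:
q = 412 (q = 283 + 129 = 412)
R(Y) = sqrt(118 + Y)
f(S, T) = T - 36*S*T (f(S, T) = -36*S*T + T = T - 36*S*T)
sqrt(f(282, 480) + R(q)) = sqrt(480*(1 - 36*282) + sqrt(118 + 412)) = sqrt(480*(1 - 10152) + sqrt(530)) = sqrt(480*(-10151) + sqrt(530)) = sqrt(-4872480 + sqrt(530))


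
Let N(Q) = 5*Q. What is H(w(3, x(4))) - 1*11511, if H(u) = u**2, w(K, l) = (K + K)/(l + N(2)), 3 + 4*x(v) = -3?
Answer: -3326535/289 ≈ -11511.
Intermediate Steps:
x(v) = -3/2 (x(v) = -3/4 + (1/4)*(-3) = -3/4 - 3/4 = -3/2)
w(K, l) = 2*K/(10 + l) (w(K, l) = (K + K)/(l + 5*2) = (2*K)/(l + 10) = (2*K)/(10 + l) = 2*K/(10 + l))
H(w(3, x(4))) - 1*11511 = (2*3/(10 - 3/2))**2 - 1*11511 = (2*3/(17/2))**2 - 11511 = (2*3*(2/17))**2 - 11511 = (12/17)**2 - 11511 = 144/289 - 11511 = -3326535/289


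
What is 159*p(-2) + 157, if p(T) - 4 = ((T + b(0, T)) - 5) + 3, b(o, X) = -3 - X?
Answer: -2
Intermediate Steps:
p(T) = -1 (p(T) = 4 + (((T + (-3 - T)) - 5) + 3) = 4 + ((-3 - 5) + 3) = 4 + (-8 + 3) = 4 - 5 = -1)
159*p(-2) + 157 = 159*(-1) + 157 = -159 + 157 = -2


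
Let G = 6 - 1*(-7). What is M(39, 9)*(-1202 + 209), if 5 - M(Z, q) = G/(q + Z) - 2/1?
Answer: -106913/16 ≈ -6682.1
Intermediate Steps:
G = 13 (G = 6 + 7 = 13)
M(Z, q) = 7 - 13/(Z + q) (M(Z, q) = 5 - (13/(q + Z) - 2/1) = 5 - (13/(Z + q) - 2*1) = 5 - (13/(Z + q) - 2) = 5 - (-2 + 13/(Z + q)) = 5 + (2 - 13/(Z + q)) = 7 - 13/(Z + q))
M(39, 9)*(-1202 + 209) = ((-13 + 7*39 + 7*9)/(39 + 9))*(-1202 + 209) = ((-13 + 273 + 63)/48)*(-993) = ((1/48)*323)*(-993) = (323/48)*(-993) = -106913/16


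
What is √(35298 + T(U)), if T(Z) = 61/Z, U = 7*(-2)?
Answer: √6917554/14 ≈ 187.87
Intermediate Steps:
U = -14
√(35298 + T(U)) = √(35298 + 61/(-14)) = √(35298 + 61*(-1/14)) = √(35298 - 61/14) = √(494111/14) = √6917554/14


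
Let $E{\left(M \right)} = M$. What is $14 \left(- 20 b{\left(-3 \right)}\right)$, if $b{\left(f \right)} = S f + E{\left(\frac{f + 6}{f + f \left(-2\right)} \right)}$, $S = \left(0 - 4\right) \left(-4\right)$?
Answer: $13160$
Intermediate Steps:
$S = 16$ ($S = \left(-4\right) \left(-4\right) = 16$)
$b{\left(f \right)} = 16 f - \frac{6 + f}{f}$ ($b{\left(f \right)} = 16 f + \frac{f + 6}{f + f \left(-2\right)} = 16 f + \frac{6 + f}{f - 2 f} = 16 f + \frac{6 + f}{\left(-1\right) f} = 16 f + \left(6 + f\right) \left(- \frac{1}{f}\right) = 16 f - \frac{6 + f}{f}$)
$14 \left(- 20 b{\left(-3 \right)}\right) = 14 \left(- 20 \left(-1 - \frac{6}{-3} + 16 \left(-3\right)\right)\right) = 14 \left(- 20 \left(-1 - -2 - 48\right)\right) = 14 \left(- 20 \left(-1 + 2 - 48\right)\right) = 14 \left(\left(-20\right) \left(-47\right)\right) = 14 \cdot 940 = 13160$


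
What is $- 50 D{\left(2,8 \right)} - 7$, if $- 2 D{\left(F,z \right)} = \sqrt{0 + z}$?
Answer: $-7 + 50 \sqrt{2} \approx 63.711$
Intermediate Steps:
$D{\left(F,z \right)} = - \frac{\sqrt{z}}{2}$ ($D{\left(F,z \right)} = - \frac{\sqrt{0 + z}}{2} = - \frac{\sqrt{z}}{2}$)
$- 50 D{\left(2,8 \right)} - 7 = - 50 \left(- \frac{\sqrt{8}}{2}\right) - 7 = - 50 \left(- \frac{2 \sqrt{2}}{2}\right) - 7 = - 50 \left(- \sqrt{2}\right) - 7 = 50 \sqrt{2} - 7 = -7 + 50 \sqrt{2}$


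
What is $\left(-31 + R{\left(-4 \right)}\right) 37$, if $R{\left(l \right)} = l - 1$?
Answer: $-1332$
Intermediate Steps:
$R{\left(l \right)} = -1 + l$ ($R{\left(l \right)} = l - 1 = -1 + l$)
$\left(-31 + R{\left(-4 \right)}\right) 37 = \left(-31 - 5\right) 37 = \left(-36\right) 37 = -1332$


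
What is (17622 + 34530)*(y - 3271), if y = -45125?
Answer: -2523948192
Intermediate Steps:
(17622 + 34530)*(y - 3271) = (17622 + 34530)*(-45125 - 3271) = 52152*(-48396) = -2523948192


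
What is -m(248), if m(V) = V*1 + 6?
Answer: -254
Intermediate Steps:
m(V) = 6 + V (m(V) = V + 6 = 6 + V)
-m(248) = -(6 + 248) = -1*254 = -254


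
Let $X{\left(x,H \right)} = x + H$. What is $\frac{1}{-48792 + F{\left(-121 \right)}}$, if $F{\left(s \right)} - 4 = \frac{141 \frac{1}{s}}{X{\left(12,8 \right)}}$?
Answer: $- \frac{2420}{118067101} \approx -2.0497 \cdot 10^{-5}$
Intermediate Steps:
$X{\left(x,H \right)} = H + x$
$F{\left(s \right)} = 4 + \frac{141}{20 s}$ ($F{\left(s \right)} = 4 + \frac{141 \frac{1}{s}}{8 + 12} = 4 + \frac{141 \frac{1}{s}}{20} = 4 + \frac{141}{s} \frac{1}{20} = 4 + \frac{141}{20 s}$)
$\frac{1}{-48792 + F{\left(-121 \right)}} = \frac{1}{-48792 + \left(4 + \frac{141}{20 \left(-121\right)}\right)} = \frac{1}{-48792 + \left(4 + \frac{141}{20} \left(- \frac{1}{121}\right)\right)} = \frac{1}{-48792 + \left(4 - \frac{141}{2420}\right)} = \frac{1}{-48792 + \frac{9539}{2420}} = \frac{1}{- \frac{118067101}{2420}} = - \frac{2420}{118067101}$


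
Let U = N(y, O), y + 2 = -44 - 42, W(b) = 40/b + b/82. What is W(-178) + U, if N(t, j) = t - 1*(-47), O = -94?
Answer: -158350/3649 ≈ -43.395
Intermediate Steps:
W(b) = 40/b + b/82 (W(b) = 40/b + b*(1/82) = 40/b + b/82)
y = -88 (y = -2 + (-44 - 42) = -2 - 86 = -88)
N(t, j) = 47 + t (N(t, j) = t + 47 = 47 + t)
U = -41 (U = 47 - 88 = -41)
W(-178) + U = (40/(-178) + (1/82)*(-178)) - 41 = (40*(-1/178) - 89/41) - 41 = (-20/89 - 89/41) - 41 = -8741/3649 - 41 = -158350/3649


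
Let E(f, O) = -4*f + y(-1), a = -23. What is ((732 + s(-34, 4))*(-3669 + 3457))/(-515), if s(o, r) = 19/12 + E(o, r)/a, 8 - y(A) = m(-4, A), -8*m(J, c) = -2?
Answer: 462584/1545 ≈ 299.41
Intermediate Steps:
m(J, c) = 1/4 (m(J, c) = -1/8*(-2) = 1/4)
y(A) = 31/4 (y(A) = 8 - 1*1/4 = 8 - 1/4 = 31/4)
E(f, O) = 31/4 - 4*f (E(f, O) = -4*f + 31/4 = 31/4 - 4*f)
s(o, r) = 86/69 + 4*o/23 (s(o, r) = 19/12 + (31/4 - 4*o)/(-23) = 19*(1/12) + (31/4 - 4*o)*(-1/23) = 19/12 + (-31/92 + 4*o/23) = 86/69 + 4*o/23)
((732 + s(-34, 4))*(-3669 + 3457))/(-515) = ((732 + (86/69 + (4/23)*(-34)))*(-3669 + 3457))/(-515) = ((732 + (86/69 - 136/23))*(-212))*(-1/515) = ((732 - 14/3)*(-212))*(-1/515) = ((2182/3)*(-212))*(-1/515) = -462584/3*(-1/515) = 462584/1545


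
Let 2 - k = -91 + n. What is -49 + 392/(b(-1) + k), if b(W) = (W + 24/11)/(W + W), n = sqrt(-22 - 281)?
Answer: -192174717/4279741 + 189728*I*sqrt(303)/4279741 ≈ -44.903 + 0.77168*I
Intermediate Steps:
n = I*sqrt(303) (n = sqrt(-303) = I*sqrt(303) ≈ 17.407*I)
k = 93 - I*sqrt(303) (k = 2 - (-91 + I*sqrt(303)) = 2 + (91 - I*sqrt(303)) = 93 - I*sqrt(303) ≈ 93.0 - 17.407*I)
b(W) = (24/11 + W)/(2*W) (b(W) = (W + 24*(1/11))/((2*W)) = (W + 24/11)*(1/(2*W)) = (24/11 + W)*(1/(2*W)) = (24/11 + W)/(2*W))
-49 + 392/(b(-1) + k) = -49 + 392/((1/22)*(24 + 11*(-1))/(-1) + (93 - I*sqrt(303))) = -49 + 392/((1/22)*(-1)*(24 - 11) + (93 - I*sqrt(303))) = -49 + 392/((1/22)*(-1)*13 + (93 - I*sqrt(303))) = -49 + 392/(-13/22 + (93 - I*sqrt(303))) = -49 + 392/(2033/22 - I*sqrt(303))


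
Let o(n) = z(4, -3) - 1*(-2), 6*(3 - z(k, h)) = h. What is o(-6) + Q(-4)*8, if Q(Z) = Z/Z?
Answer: 27/2 ≈ 13.500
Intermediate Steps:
Q(Z) = 1
z(k, h) = 3 - h/6
o(n) = 11/2 (o(n) = (3 - 1/6*(-3)) - 1*(-2) = (3 + 1/2) + 2 = 7/2 + 2 = 11/2)
o(-6) + Q(-4)*8 = 11/2 + 1*8 = 11/2 + 8 = 27/2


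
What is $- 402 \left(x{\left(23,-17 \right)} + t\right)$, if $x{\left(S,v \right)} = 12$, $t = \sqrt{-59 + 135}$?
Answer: $-4824 - 804 \sqrt{19} \approx -8328.6$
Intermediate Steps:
$t = 2 \sqrt{19}$ ($t = \sqrt{76} = 2 \sqrt{19} \approx 8.7178$)
$- 402 \left(x{\left(23,-17 \right)} + t\right) = - 402 \left(12 + 2 \sqrt{19}\right) = -4824 - 804 \sqrt{19}$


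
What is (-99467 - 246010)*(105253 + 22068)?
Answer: -43986477117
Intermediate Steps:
(-99467 - 246010)*(105253 + 22068) = -345477*127321 = -43986477117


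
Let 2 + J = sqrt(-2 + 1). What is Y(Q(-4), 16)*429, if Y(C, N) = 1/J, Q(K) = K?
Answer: -858/5 - 429*I/5 ≈ -171.6 - 85.8*I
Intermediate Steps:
J = -2 + I (J = -2 + sqrt(-2 + 1) = -2 + sqrt(-1) = -2 + I ≈ -2.0 + 1.0*I)
Y(C, N) = (-2 - I)/5 (Y(C, N) = 1/(-2 + I) = (-2 - I)/5)
Y(Q(-4), 16)*429 = (-2/5 - I/5)*429 = -858/5 - 429*I/5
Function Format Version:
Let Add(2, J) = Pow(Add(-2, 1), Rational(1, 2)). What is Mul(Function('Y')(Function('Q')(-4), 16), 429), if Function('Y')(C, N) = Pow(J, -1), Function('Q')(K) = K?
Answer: Add(Rational(-858, 5), Mul(Rational(-429, 5), I)) ≈ Add(-171.60, Mul(-85.800, I))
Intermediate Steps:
J = Add(-2, I) (J = Add(-2, Pow(Add(-2, 1), Rational(1, 2))) = Add(-2, Pow(-1, Rational(1, 2))) = Add(-2, I) ≈ Add(-2.0000, Mul(1.0000, I)))
Function('Y')(C, N) = Mul(Rational(1, 5), Add(-2, Mul(-1, I))) (Function('Y')(C, N) = Pow(Add(-2, I), -1) = Mul(Rational(1, 5), Add(-2, Mul(-1, I))))
Mul(Function('Y')(Function('Q')(-4), 16), 429) = Mul(Add(Rational(-2, 5), Mul(Rational(-1, 5), I)), 429) = Add(Rational(-858, 5), Mul(Rational(-429, 5), I))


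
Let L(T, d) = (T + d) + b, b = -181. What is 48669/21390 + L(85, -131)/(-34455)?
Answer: 22423279/9826566 ≈ 2.2819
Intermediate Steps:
L(T, d) = -181 + T + d (L(T, d) = (T + d) - 181 = -181 + T + d)
48669/21390 + L(85, -131)/(-34455) = 48669/21390 + (-181 + 85 - 131)/(-34455) = 48669*(1/21390) - 227*(-1/34455) = 16223/7130 + 227/34455 = 22423279/9826566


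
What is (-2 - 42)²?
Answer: 1936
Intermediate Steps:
(-2 - 42)² = (-44)² = 1936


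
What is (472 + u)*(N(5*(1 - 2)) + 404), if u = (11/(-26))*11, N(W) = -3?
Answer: 4872551/26 ≈ 1.8741e+5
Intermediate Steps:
u = -121/26 (u = (11*(-1/26))*11 = -11/26*11 = -121/26 ≈ -4.6538)
(472 + u)*(N(5*(1 - 2)) + 404) = (472 - 121/26)*(-3 + 404) = (12151/26)*401 = 4872551/26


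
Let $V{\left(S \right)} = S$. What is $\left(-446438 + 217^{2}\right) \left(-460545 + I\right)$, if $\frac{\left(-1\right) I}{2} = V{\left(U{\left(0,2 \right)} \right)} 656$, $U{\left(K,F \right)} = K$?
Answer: $183918185205$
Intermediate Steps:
$I = 0$ ($I = - 2 \cdot 0 \cdot 656 = \left(-2\right) 0 = 0$)
$\left(-446438 + 217^{2}\right) \left(-460545 + I\right) = \left(-446438 + 217^{2}\right) \left(-460545 + 0\right) = \left(-446438 + 47089\right) \left(-460545\right) = \left(-399349\right) \left(-460545\right) = 183918185205$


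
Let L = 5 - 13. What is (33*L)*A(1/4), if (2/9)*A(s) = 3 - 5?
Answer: 2376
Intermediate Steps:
L = -8
A(s) = -9 (A(s) = 9*(3 - 5)/2 = (9/2)*(-2) = -9)
(33*L)*A(1/4) = (33*(-8))*(-9) = -264*(-9) = 2376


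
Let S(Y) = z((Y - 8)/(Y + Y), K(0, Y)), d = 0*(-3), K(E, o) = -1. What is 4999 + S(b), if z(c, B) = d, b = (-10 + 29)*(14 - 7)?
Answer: 4999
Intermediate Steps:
d = 0
b = 133 (b = 19*7 = 133)
z(c, B) = 0
S(Y) = 0
4999 + S(b) = 4999 + 0 = 4999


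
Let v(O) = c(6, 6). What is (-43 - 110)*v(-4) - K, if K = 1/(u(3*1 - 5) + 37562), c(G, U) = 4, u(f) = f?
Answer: -22986721/37560 ≈ -612.00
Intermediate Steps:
v(O) = 4
K = 1/37560 (K = 1/((3*1 - 5) + 37562) = 1/((3 - 5) + 37562) = 1/(-2 + 37562) = 1/37560 ≈ 2.6624e-5)
(-43 - 110)*v(-4) - K = (-43 - 110)*4 - 1*1/37560 = -153*4 - 1/37560 = -612 - 1/37560 = -22986721/37560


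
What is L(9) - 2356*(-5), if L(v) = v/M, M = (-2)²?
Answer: 47129/4 ≈ 11782.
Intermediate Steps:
M = 4
L(v) = v/4
L(9) - 2356*(-5) = (¼)*9 - 2356*(-5) = 9/4 - 124*(-95) = 9/4 + 11780 = 47129/4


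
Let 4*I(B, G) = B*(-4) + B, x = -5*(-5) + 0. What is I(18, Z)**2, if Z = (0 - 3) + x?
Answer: 729/4 ≈ 182.25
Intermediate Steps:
x = 25 (x = 25 + 0 = 25)
Z = 22 (Z = (0 - 3) + 25 = -3 + 25 = 22)
I(B, G) = -3*B/4 (I(B, G) = (B*(-4) + B)/4 = (-4*B + B)/4 = (-3*B)/4 = -3*B/4)
I(18, Z)**2 = (-3/4*18)**2 = (-27/2)**2 = 729/4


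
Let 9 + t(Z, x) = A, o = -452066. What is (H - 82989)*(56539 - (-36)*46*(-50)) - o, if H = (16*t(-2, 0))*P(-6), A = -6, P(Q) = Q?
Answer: 2142010355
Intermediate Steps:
t(Z, x) = -15 (t(Z, x) = -9 - 6 = -15)
H = 1440 (H = (16*(-15))*(-6) = -240*(-6) = 1440)
(H - 82989)*(56539 - (-36)*46*(-50)) - o = (1440 - 82989)*(56539 - (-36)*46*(-50)) - 1*(-452066) = -81549*(56539 - 36*(-46)*(-50)) + 452066 = -81549*(56539 + 1656*(-50)) + 452066 = -81549*(56539 - 82800) + 452066 = -81549*(-26261) + 452066 = 2141558289 + 452066 = 2142010355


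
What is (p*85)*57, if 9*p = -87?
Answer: -46835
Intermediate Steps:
p = -29/3 (p = (⅑)*(-87) = -29/3 ≈ -9.6667)
(p*85)*57 = -29/3*85*57 = -2465/3*57 = -46835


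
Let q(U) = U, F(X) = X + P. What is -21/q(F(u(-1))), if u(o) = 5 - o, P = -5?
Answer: -21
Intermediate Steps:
F(X) = -5 + X (F(X) = X - 5 = -5 + X)
-21/q(F(u(-1))) = -21/(-5 + (5 - 1*(-1))) = -21/(-5 + (5 + 1)) = -21/(-5 + 6) = -21/1 = -21*1 = -21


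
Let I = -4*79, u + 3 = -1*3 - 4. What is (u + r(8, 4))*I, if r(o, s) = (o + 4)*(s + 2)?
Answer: -19592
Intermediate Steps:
r(o, s) = (2 + s)*(4 + o) (r(o, s) = (4 + o)*(2 + s) = (2 + s)*(4 + o))
u = -10 (u = -3 + (-1*3 - 4) = -3 + (-3 - 4) = -3 - 7 = -10)
I = -316
(u + r(8, 4))*I = (-10 + (8 + 2*8 + 4*4 + 8*4))*(-316) = (-10 + (8 + 16 + 16 + 32))*(-316) = (-10 + 72)*(-316) = 62*(-316) = -19592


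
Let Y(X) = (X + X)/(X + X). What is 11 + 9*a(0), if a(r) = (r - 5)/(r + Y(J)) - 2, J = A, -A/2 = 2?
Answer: -52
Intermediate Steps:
A = -4 (A = -2*2 = -4)
J = -4
Y(X) = 1 (Y(X) = (2*X)/((2*X)) = (2*X)*(1/(2*X)) = 1)
a(r) = -2 + (-5 + r)/(1 + r) (a(r) = (r - 5)/(r + 1) - 2 = (-5 + r)/(1 + r) - 2 = -2 + (-5 + r)/(1 + r))
11 + 9*a(0) = 11 + 9*((-7 - 1*0)/(1 + 0)) = 11 + 9*((-7 + 0)/1) = 11 + 9*(1*(-7)) = 11 + 9*(-7) = 11 - 63 = -52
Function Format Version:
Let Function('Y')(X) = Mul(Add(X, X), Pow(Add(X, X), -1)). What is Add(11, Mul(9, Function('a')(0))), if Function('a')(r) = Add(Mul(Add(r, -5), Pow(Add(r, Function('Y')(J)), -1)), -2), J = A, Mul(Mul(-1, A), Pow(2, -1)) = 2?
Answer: -52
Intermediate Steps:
A = -4 (A = Mul(-2, 2) = -4)
J = -4
Function('Y')(X) = 1 (Function('Y')(X) = Mul(Mul(2, X), Pow(Mul(2, X), -1)) = Mul(Mul(2, X), Mul(Rational(1, 2), Pow(X, -1))) = 1)
Function('a')(r) = Add(-2, Mul(Pow(Add(1, r), -1), Add(-5, r))) (Function('a')(r) = Add(Mul(Add(r, -5), Pow(Add(r, 1), -1)), -2) = Add(Mul(Add(-5, r), Pow(Add(1, r), -1)), -2) = Add(Mul(Pow(Add(1, r), -1), Add(-5, r)), -2) = Add(-2, Mul(Pow(Add(1, r), -1), Add(-5, r))))
Add(11, Mul(9, Function('a')(0))) = Add(11, Mul(9, Mul(Pow(Add(1, 0), -1), Add(-7, Mul(-1, 0))))) = Add(11, Mul(9, Mul(Pow(1, -1), Add(-7, 0)))) = Add(11, Mul(9, Mul(1, -7))) = Add(11, Mul(9, -7)) = Add(11, -63) = -52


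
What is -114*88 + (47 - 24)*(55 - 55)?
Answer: -10032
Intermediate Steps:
-114*88 + (47 - 24)*(55 - 55) = -10032 + 23*0 = -10032 + 0 = -10032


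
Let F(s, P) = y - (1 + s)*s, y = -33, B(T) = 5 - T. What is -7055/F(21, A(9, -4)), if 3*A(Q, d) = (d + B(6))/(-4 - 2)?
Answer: 1411/99 ≈ 14.253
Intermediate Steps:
A(Q, d) = 1/18 - d/18 (A(Q, d) = ((d + (5 - 1*6))/(-4 - 2))/3 = ((d + (5 - 6))/(-6))/3 = ((d - 1)*(-1/6))/3 = ((-1 + d)*(-1/6))/3 = (1/6 - d/6)/3 = 1/18 - d/18)
F(s, P) = -33 - s*(1 + s) (F(s, P) = -33 - (1 + s)*s = -33 - s*(1 + s))
-7055/F(21, A(9, -4)) = -7055/(-33 - 1*21 - 1*21**2) = -7055/(-33 - 21 - 1*441) = -7055/(-33 - 21 - 441) = -7055/(-495) = -7055*(-1/495) = 1411/99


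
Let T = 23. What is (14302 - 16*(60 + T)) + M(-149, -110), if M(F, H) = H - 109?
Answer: 12755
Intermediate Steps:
M(F, H) = -109 + H
(14302 - 16*(60 + T)) + M(-149, -110) = (14302 - 16*(60 + 23)) + (-109 - 110) = (14302 - 16*83) - 219 = (14302 - 1328) - 219 = 12974 - 219 = 12755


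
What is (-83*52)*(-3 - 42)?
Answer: 194220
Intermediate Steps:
(-83*52)*(-3 - 42) = -4316*(-45) = 194220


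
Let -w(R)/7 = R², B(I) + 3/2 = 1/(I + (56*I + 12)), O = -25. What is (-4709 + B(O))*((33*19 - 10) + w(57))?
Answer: 147269273125/1413 ≈ 1.0422e+8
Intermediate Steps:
B(I) = -3/2 + 1/(12 + 57*I) (B(I) = -3/2 + 1/(I + (56*I + 12)) = -3/2 + 1/(I + (12 + 56*I)) = -3/2 + 1/(12 + 57*I))
w(R) = -7*R²
(-4709 + B(O))*((33*19 - 10) + w(57)) = (-4709 + (-34 - 171*(-25))/(6*(4 + 19*(-25))))*((33*19 - 10) - 7*57²) = (-4709 + (-34 + 4275)/(6*(4 - 475)))*((627 - 10) - 7*3249) = (-4709 + (⅙)*4241/(-471))*(617 - 22743) = (-4709 + (⅙)*(-1/471)*4241)*(-22126) = (-4709 - 4241/2826)*(-22126) = -13311875/2826*(-22126) = 147269273125/1413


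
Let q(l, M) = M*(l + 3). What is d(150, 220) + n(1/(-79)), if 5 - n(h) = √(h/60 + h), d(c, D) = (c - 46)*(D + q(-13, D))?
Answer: -205915 - I*√72285/2370 ≈ -2.0592e+5 - 0.11344*I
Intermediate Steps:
q(l, M) = M*(3 + l)
d(c, D) = -9*D*(-46 + c) (d(c, D) = (c - 46)*(D + D*(3 - 13)) = (-46 + c)*(D + D*(-10)) = (-46 + c)*(D - 10*D) = (-46 + c)*(-9*D) = -9*D*(-46 + c))
n(h) = 5 - √915*√h/30 (n(h) = 5 - √(h/60 + h) = 5 - √(61*h/60) = 5 - √915*√h/30)
d(150, 220) + n(1/(-79)) = 9*220*(46 - 1*150) + (5 - √915*√(1/(-79))/30) = 9*220*(46 - 150) + (5 - √915*√(-1/79)/30) = 9*220*(-104) + (5 - √915*I*√79/79/30) = -205920 + (5 - I*√72285/2370) = -205915 - I*√72285/2370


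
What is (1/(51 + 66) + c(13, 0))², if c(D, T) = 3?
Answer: 123904/13689 ≈ 9.0514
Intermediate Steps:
(1/(51 + 66) + c(13, 0))² = (1/(51 + 66) + 3)² = (1/117 + 3)² = (352/117)² = 123904/13689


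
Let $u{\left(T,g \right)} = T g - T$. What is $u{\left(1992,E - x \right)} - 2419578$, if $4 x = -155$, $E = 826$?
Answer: $-698988$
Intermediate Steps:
$x = - \frac{155}{4}$ ($x = \frac{1}{4} \left(-155\right) = - \frac{155}{4} \approx -38.75$)
$u{\left(T,g \right)} = - T + T g$
$u{\left(1992,E - x \right)} - 2419578 = 1992 \left(-1 + \left(826 - - \frac{155}{4}\right)\right) - 2419578 = 1992 \left(-1 + \left(826 + \frac{155}{4}\right)\right) - 2419578 = 1992 \left(-1 + \frac{3459}{4}\right) - 2419578 = 1992 \cdot \frac{3455}{4} - 2419578 = 1720590 - 2419578 = -698988$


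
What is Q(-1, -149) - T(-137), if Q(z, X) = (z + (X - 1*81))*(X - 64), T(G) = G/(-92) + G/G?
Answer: 4526447/92 ≈ 49201.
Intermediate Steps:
T(G) = 1 - G/92 (T(G) = G*(-1/92) + 1 = -G/92 + 1 = 1 - G/92)
Q(z, X) = (-64 + X)*(-81 + X + z) (Q(z, X) = (z + (X - 81))*(-64 + X) = (z + (-81 + X))*(-64 + X) = (-81 + X + z)*(-64 + X) = (-64 + X)*(-81 + X + z))
Q(-1, -149) - T(-137) = (5184 + (-149)² - 145*(-149) - 64*(-1) - 149*(-1)) - (1 - 1/92*(-137)) = (5184 + 22201 + 21605 + 64 + 149) - (1 + 137/92) = 49203 - 1*229/92 = 49203 - 229/92 = 4526447/92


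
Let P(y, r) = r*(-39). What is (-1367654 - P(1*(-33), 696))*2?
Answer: -2681020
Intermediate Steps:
P(y, r) = -39*r
(-1367654 - P(1*(-33), 696))*2 = (-1367654 - (-39)*696)*2 = (-1367654 - 1*(-27144))*2 = (-1367654 + 27144)*2 = -1340510*2 = -2681020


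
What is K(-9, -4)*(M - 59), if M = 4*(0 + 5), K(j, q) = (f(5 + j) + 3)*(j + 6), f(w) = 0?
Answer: 351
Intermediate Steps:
K(j, q) = 18 + 3*j (K(j, q) = (0 + 3)*(j + 6) = 3*(6 + j) = 18 + 3*j)
M = 20 (M = 4*5 = 20)
K(-9, -4)*(M - 59) = (18 + 3*(-9))*(20 - 59) = (18 - 27)*(-39) = -9*(-39) = 351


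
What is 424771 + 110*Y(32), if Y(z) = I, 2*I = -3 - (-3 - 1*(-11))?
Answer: 424166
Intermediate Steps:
I = -11/2 (I = (-3 - (-3 - 1*(-11)))/2 = (-3 - (-3 + 11))/2 = (-3 - 1*8)/2 = (-3 - 8)/2 = (½)*(-11) = -11/2 ≈ -5.5000)
Y(z) = -11/2
424771 + 110*Y(32) = 424771 + 110*(-11/2) = 424771 - 605 = 424166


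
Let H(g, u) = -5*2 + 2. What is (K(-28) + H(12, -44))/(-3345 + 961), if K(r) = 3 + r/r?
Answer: 1/596 ≈ 0.0016779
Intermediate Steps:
H(g, u) = -8 (H(g, u) = -10 + 2 = -8)
K(r) = 4 (K(r) = 3 + 1 = 4)
(K(-28) + H(12, -44))/(-3345 + 961) = (4 - 8)/(-3345 + 961) = -4/(-2384) = -4*(-1/2384) = 1/596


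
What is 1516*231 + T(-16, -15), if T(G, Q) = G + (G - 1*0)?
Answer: 350164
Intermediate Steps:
T(G, Q) = 2*G (T(G, Q) = G + (G + 0) = G + G = 2*G)
1516*231 + T(-16, -15) = 1516*231 + 2*(-16) = 350196 - 32 = 350164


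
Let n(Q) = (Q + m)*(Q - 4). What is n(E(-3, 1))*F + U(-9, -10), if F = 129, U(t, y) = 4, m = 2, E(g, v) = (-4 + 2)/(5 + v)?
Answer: -2783/3 ≈ -927.67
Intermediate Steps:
E(g, v) = -2/(5 + v)
n(Q) = (-4 + Q)*(2 + Q) (n(Q) = (Q + 2)*(Q - 4) = (2 + Q)*(-4 + Q) = (-4 + Q)*(2 + Q))
n(E(-3, 1))*F + U(-9, -10) = (-8 + (-2/(5 + 1))² - (-4)/(5 + 1))*129 + 4 = (-8 + (-2/6)² - (-4)/6)*129 + 4 = (-8 + (-2*⅙)² - (-4)/6)*129 + 4 = (-8 + (-⅓)² - 2*(-⅓))*129 + 4 = (-8 + ⅑ + ⅔)*129 + 4 = -65/9*129 + 4 = -2795/3 + 4 = -2783/3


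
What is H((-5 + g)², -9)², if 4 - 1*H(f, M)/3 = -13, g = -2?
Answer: 2601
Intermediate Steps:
H(f, M) = 51 (H(f, M) = 12 - 3*(-13) = 12 + 39 = 51)
H((-5 + g)², -9)² = 51² = 2601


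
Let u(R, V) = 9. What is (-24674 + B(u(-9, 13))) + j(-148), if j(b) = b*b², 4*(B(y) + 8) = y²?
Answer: -13065815/4 ≈ -3.2665e+6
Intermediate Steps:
B(y) = -8 + y²/4
j(b) = b³
(-24674 + B(u(-9, 13))) + j(-148) = (-24674 + (-8 + (¼)*9²)) + (-148)³ = (-24674 + (-8 + (¼)*81)) - 3241792 = (-24674 + (-8 + 81/4)) - 3241792 = (-24674 + 49/4) - 3241792 = -98647/4 - 3241792 = -13065815/4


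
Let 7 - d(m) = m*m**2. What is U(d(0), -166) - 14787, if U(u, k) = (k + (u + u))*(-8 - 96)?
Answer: 1021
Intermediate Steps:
d(m) = 7 - m**3 (d(m) = 7 - m*m**2 = 7 - m**3)
U(u, k) = -208*u - 104*k (U(u, k) = (k + 2*u)*(-104) = -208*u - 104*k)
U(d(0), -166) - 14787 = (-208*(7 - 1*0**3) - 104*(-166)) - 14787 = (-208*(7 - 1*0) + 17264) - 14787 = (-208*(7 + 0) + 17264) - 14787 = (-208*7 + 17264) - 14787 = (-1456 + 17264) - 14787 = 15808 - 14787 = 1021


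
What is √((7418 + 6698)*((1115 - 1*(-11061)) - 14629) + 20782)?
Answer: I*√34605766 ≈ 5882.7*I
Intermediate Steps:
√((7418 + 6698)*((1115 - 1*(-11061)) - 14629) + 20782) = √(14116*((1115 + 11061) - 14629) + 20782) = √(14116*(12176 - 14629) + 20782) = √(14116*(-2453) + 20782) = √(-34626548 + 20782) = √(-34605766) = I*√34605766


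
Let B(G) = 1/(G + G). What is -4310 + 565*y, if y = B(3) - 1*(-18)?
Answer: 35725/6 ≈ 5954.2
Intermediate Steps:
B(G) = 1/(2*G)
y = 109/6 (y = (1/2)/3 - 1*(-18) = (1/2)*(1/3) + 18 = 1/6 + 18 = 109/6 ≈ 18.167)
-4310 + 565*y = -4310 + 565*(109/6) = -4310 + 61585/6 = 35725/6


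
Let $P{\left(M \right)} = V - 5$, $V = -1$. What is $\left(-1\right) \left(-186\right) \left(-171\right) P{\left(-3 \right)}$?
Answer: $190836$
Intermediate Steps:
$P{\left(M \right)} = -6$ ($P{\left(M \right)} = -1 - 5 = -6$)
$\left(-1\right) \left(-186\right) \left(-171\right) P{\left(-3 \right)} = \left(-1\right) \left(-186\right) \left(-171\right) \left(-6\right) = 186 \left(-171\right) \left(-6\right) = \left(-31806\right) \left(-6\right) = 190836$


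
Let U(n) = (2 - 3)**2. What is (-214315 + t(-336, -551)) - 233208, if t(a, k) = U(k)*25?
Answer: -447498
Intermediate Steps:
U(n) = 1 (U(n) = (-1)**2 = 1)
t(a, k) = 25 (t(a, k) = 1*25 = 25)
(-214315 + t(-336, -551)) - 233208 = (-214315 + 25) - 233208 = -214290 - 233208 = -447498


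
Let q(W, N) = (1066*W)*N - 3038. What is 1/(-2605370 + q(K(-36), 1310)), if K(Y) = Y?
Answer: -1/52880968 ≈ -1.8910e-8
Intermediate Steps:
q(W, N) = -3038 + 1066*N*W (q(W, N) = 1066*N*W - 3038 = -3038 + 1066*N*W)
1/(-2605370 + q(K(-36), 1310)) = 1/(-2605370 + (-3038 + 1066*1310*(-36))) = 1/(-2605370 + (-3038 - 50272560)) = 1/(-2605370 - 50275598) = 1/(-52880968) = -1/52880968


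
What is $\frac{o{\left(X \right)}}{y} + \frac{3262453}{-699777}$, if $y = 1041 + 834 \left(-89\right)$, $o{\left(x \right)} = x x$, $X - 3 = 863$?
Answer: $- \frac{254521527539}{17071059915} \approx -14.91$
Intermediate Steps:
$X = 866$ ($X = 3 + 863 = 866$)
$o{\left(x \right)} = x^{2}$
$y = -73185$ ($y = 1041 - 74226 = -73185$)
$\frac{o{\left(X \right)}}{y} + \frac{3262453}{-699777} = \frac{866^{2}}{-73185} + \frac{3262453}{-699777} = 749956 \left(- \frac{1}{73185}\right) + 3262453 \left(- \frac{1}{699777}\right) = - \frac{749956}{73185} - \frac{3262453}{699777} = - \frac{254521527539}{17071059915}$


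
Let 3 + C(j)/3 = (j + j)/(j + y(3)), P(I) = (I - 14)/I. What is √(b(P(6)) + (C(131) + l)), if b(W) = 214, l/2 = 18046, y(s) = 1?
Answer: √17570630/22 ≈ 190.53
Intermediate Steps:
l = 36092 (l = 2*18046 = 36092)
P(I) = (-14 + I)/I
C(j) = -9 + 6*j/(1 + j) (C(j) = -9 + 3*((j + j)/(j + 1)) = -9 + 3*((2*j)/(1 + j)) = -9 + 3*(2*j/(1 + j)) = -9 + 6*j/(1 + j))
√(b(P(6)) + (C(131) + l)) = √(214 + (3*(-3 - 1*131)/(1 + 131) + 36092)) = √(214 + (3*(-3 - 131)/132 + 36092)) = √(214 + (3*(1/132)*(-134) + 36092)) = √(214 + (-67/22 + 36092)) = √(214 + 793957/22) = √(798665/22) = √17570630/22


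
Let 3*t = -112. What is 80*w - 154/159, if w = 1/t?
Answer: -3463/1113 ≈ -3.1114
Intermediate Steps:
t = -112/3 (t = (⅓)*(-112) = -112/3 ≈ -37.333)
w = -3/112 (w = 1/(-112/3) = -3/112 ≈ -0.026786)
80*w - 154/159 = 80*(-3/112) - 154/159 = -15/7 - 154*1/159 = -15/7 - 154/159 = -3463/1113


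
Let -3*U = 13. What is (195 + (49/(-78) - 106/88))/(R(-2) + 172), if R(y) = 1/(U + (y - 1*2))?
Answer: 8286875/7373652 ≈ 1.1238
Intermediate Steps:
U = -13/3 (U = -⅓*13 = -13/3 ≈ -4.3333)
R(y) = 1/(-19/3 + y) (R(y) = 1/(-13/3 + (y - 1*2)) = 1/(-13/3 + (y - 2)) = 1/(-13/3 + (-2 + y)) = 1/(-19/3 + y))
(195 + (49/(-78) - 106/88))/(R(-2) + 172) = (195 + (49/(-78) - 106/88))/(3/(-19 + 3*(-2)) + 172) = (195 + (49*(-1/78) - 106*1/88))/(3/(-19 - 6) + 172) = (195 + (-49/78 - 53/44))/(3/(-25) + 172) = (195 - 3145/1716)/(3*(-1/25) + 172) = 331475/(1716*(-3/25 + 172)) = 331475/(1716*(4297/25)) = (331475/1716)*(25/4297) = 8286875/7373652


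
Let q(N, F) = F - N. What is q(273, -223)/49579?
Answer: -496/49579 ≈ -0.010004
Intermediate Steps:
q(273, -223)/49579 = (-223 - 1*273)/49579 = (-223 - 273)*(1/49579) = -496*1/49579 = -496/49579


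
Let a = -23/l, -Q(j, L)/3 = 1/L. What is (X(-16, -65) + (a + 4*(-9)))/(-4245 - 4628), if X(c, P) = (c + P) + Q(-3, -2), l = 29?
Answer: 355/27086 ≈ 0.013106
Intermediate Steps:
Q(j, L) = -3/L
X(c, P) = 3/2 + P + c (X(c, P) = (c + P) - 3/(-2) = (P + c) - 3*(-½) = (P + c) + 3/2 = 3/2 + P + c)
a = -23/29 ≈ -0.79310
(X(-16, -65) + (a + 4*(-9)))/(-4245 - 4628) = ((3/2 - 65 - 16) + (-23/29 + 4*(-9)))/(-4245 - 4628) = (-159/2 + (-23/29 - 36))/(-8873) = (-159/2 - 1067/29)*(-1/8873) = -6745/58*(-1/8873) = 355/27086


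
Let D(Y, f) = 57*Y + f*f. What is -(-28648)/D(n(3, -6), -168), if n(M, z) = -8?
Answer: 3581/3471 ≈ 1.0317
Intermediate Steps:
D(Y, f) = f**2 + 57*Y (D(Y, f) = 57*Y + f**2 = f**2 + 57*Y)
-(-28648)/D(n(3, -6), -168) = -(-28648)/((-168)**2 + 57*(-8)) = -(-28648)/(28224 - 456) = -(-28648)/27768 = -1*(-3581/3471) = 3581/3471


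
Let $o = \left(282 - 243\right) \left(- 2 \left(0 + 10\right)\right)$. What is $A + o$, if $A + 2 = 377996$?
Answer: $377214$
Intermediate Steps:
$A = 377994$ ($A = -2 + 377996 = 377994$)
$o = -780$ ($o = 39 \left(\left(-2\right) 10\right) = 39 \left(-20\right) = -780$)
$A + o = 377994 - 780 = 377214$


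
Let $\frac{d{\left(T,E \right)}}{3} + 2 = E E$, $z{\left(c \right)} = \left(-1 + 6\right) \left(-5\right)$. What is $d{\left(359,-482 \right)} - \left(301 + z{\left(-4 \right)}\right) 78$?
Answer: $675438$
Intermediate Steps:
$z{\left(c \right)} = -25$ ($z{\left(c \right)} = 5 \left(-5\right) = -25$)
$d{\left(T,E \right)} = -6 + 3 E^{2}$ ($d{\left(T,E \right)} = -6 + 3 E E = -6 + 3 E^{2}$)
$d{\left(359,-482 \right)} - \left(301 + z{\left(-4 \right)}\right) 78 = \left(-6 + 3 \left(-482\right)^{2}\right) - \left(301 - 25\right) 78 = \left(-6 + 3 \cdot 232324\right) - 276 \cdot 78 = \left(-6 + 696972\right) - 21528 = 696966 - 21528 = 675438$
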